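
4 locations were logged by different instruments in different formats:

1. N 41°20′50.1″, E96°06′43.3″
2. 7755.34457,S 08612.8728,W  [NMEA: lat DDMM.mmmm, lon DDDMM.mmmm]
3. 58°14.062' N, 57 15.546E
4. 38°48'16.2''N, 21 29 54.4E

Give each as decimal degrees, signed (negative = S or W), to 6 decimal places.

1. 41.347250, 96.112028
2. -77.922410, -86.214547
3. 58.234367, 57.259100
4. 38.804500, 21.498444

Point 1:
  Lat: 41 + 20/60 + 50.1/3600 = 41.3472500
  N ⇒ keep positive
  Longitude: 96° + 6/60 + 43.3/3600 = 96 + 0.100000 + 0.012028 = 96.1120278
  E → positive
Point 2:
  Latitude: split at 2 digits → 77° and 55.34457′; 77 + 55.34457/60 = 77.9224095
  S ⇒ negate
  Longitude: degrees = first 3 digits = 86, minutes = 12.8728; 86 + 12.8728/60 = 86.2145467
  W → negative
Point 3:
  Latitude: 14.062′ = 0.234367°; total 58.2343667
  N ⇒ keep positive
  Longitude: 57 + 15.546/60 = 57.2591000
  E → positive
Point 4:
  Lat: 38 + 48/60 + 16.2/3600 = 38.8045000
  N → positive
  λ: 29′ + 54.4″ = 29.90667′; 21 + 29.90667/60 = 21.4984444
  E ⇒ keep positive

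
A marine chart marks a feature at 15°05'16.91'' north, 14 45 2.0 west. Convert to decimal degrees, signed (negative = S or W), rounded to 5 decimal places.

15.08803, -14.75056

φ: 15 + 5/60 + 16.91/3600 = 15.088031
N ⇒ keep positive
Longitude: 14 + 45/60 + 2/3600 = 14.750556
hemisphere W, so the sign is −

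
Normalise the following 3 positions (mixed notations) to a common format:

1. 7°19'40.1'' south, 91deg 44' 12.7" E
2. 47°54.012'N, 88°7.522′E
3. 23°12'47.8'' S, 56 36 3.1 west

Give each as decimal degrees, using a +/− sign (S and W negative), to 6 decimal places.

1. -7.327806, 91.736861
2. 47.900200, 88.125367
3. -23.213278, -56.600861

Point 1:
  Lat: 7° + 19/60 + 40.1/3600 = 7 + 0.316667 + 0.011139 = 7.3278056
  hemisphere S, so the sign is −
  Longitude: 44′ + 12.7″ = 44.21167′; 91 + 44.21167/60 = 91.7368611
  E → positive
Point 2:
  Latitude: 54.012′ = 0.900200°; total 47.9002000
  N → positive
  Longitude: 88 + 7.522/60 = 88.1253667
  E ⇒ keep positive
Point 3:
  φ: 12′ + 47.8″ = 12.79667′; 23 + 12.79667/60 = 23.2132778
  S → negative
  λ: 56° + 36/60 + 3.1/3600 = 56 + 0.600000 + 0.000861 = 56.6008611
  W ⇒ negate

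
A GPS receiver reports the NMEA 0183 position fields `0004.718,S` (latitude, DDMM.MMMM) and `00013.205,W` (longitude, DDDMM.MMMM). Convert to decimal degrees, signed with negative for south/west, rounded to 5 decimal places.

-0.07863, -0.22008

φ: degrees = first 2 digits = 0, minutes = 4.718; 0 + 4.718/60 = 0.078633
S ⇒ negate
Lon: degrees = first 3 digits = 0, minutes = 13.205; 0 + 13.205/60 = 0.220083
W ⇒ negate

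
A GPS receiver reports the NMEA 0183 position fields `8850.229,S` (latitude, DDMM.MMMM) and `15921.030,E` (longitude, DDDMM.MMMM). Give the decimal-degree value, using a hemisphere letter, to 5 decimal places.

Lat: degrees = first 2 digits = 88, minutes = 50.229; 88 + 50.229/60 = 88.837150
Longitude: split at 3 digits → 159° and 21.03′; 159 + 21.03/60 = 159.350500

88.83715° S, 159.35050° E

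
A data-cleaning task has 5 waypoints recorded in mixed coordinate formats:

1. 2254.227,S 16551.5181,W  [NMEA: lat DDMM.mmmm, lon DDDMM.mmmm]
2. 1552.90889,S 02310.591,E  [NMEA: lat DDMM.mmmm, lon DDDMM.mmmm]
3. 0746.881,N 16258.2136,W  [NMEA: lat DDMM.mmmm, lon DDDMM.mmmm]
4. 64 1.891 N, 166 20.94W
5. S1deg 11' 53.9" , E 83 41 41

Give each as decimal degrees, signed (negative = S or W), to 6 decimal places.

1. -22.903783, -165.858635
2. -15.881815, 23.176517
3. 7.781350, -162.970227
4. 64.031517, -166.349000
5. -1.198306, 83.694722

Point 1:
  φ: degrees = first 2 digits = 22, minutes = 54.227; 22 + 54.227/60 = 22.9037833
  S → negative
  Longitude: split at 3 digits → 165° and 51.5181′; 165 + 51.5181/60 = 165.8586350
  hemisphere W, so the sign is −
Point 2:
  φ: degrees = first 2 digits = 15, minutes = 52.90889; 15 + 52.90889/60 = 15.8818148
  S ⇒ negate
  Lon: degrees = first 3 digits = 23, minutes = 10.591; 23 + 10.591/60 = 23.1765167
  E ⇒ keep positive
Point 3:
  Latitude: split at 2 digits → 07° and 46.881′; 7 + 46.881/60 = 7.7813500
  N → positive
  Lon: split at 3 digits → 162° and 58.2136′; 162 + 58.2136/60 = 162.9702267
  hemisphere W, so the sign is −
Point 4:
  Latitude: 64 + 1.891/60 = 64.0315167
  N ⇒ keep positive
  Lon: 166 + 20.94/60 = 166.3490000
  W ⇒ negate
Point 5:
  φ: 11′ + 53.9″ = 11.89833′; 1 + 11.89833/60 = 1.1983056
  hemisphere S, so the sign is −
  Lon: 41′ + 41″ = 41.68333′; 83 + 41.68333/60 = 83.6947222
  E → positive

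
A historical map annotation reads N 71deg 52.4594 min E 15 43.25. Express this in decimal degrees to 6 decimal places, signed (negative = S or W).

Lat: 52.4594′ = 0.874323°; total 71.8743233
N → positive
Longitude: 15 + 43.25/60 = 15.7208333
E ⇒ keep positive

71.874323, 15.720833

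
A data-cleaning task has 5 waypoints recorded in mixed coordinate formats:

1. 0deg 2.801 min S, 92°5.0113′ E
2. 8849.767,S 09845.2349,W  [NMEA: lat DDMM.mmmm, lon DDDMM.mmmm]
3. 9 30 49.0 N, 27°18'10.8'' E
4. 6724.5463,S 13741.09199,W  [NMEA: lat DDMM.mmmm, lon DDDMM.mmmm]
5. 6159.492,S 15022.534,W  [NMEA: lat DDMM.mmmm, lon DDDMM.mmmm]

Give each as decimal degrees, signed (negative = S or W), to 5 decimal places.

Point 1:
  Latitude: 0 + 2.801/60 = 0.046683
  S ⇒ negate
  Longitude: 5.0113′ = 0.083522°; total 92.083522
  E ⇒ keep positive
Point 2:
  φ: degrees = first 2 digits = 88, minutes = 49.767; 88 + 49.767/60 = 88.829450
  S → negative
  Lon: degrees = first 3 digits = 98, minutes = 45.2349; 98 + 45.2349/60 = 98.753915
  hemisphere W, so the sign is −
Point 3:
  φ: 9° + 30/60 + 49/3600 = 9 + 0.500000 + 0.013611 = 9.513611
  N → positive
  λ: 27 + 18/60 + 10.8/3600 = 27.303000
  E ⇒ keep positive
Point 4:
  Lat: degrees = first 2 digits = 67, minutes = 24.5463; 67 + 24.5463/60 = 67.409105
  S ⇒ negate
  Longitude: split at 3 digits → 137° and 41.09199′; 137 + 41.09199/60 = 137.684867
  hemisphere W, so the sign is −
Point 5:
  Lat: split at 2 digits → 61° and 59.492′; 61 + 59.492/60 = 61.991533
  S → negative
  Lon: degrees = first 3 digits = 150, minutes = 22.534; 150 + 22.534/60 = 150.375567
  W → negative

1. -0.04668, 92.08352
2. -88.82945, -98.75392
3. 9.51361, 27.30300
4. -67.40911, -137.68487
5. -61.99153, -150.37557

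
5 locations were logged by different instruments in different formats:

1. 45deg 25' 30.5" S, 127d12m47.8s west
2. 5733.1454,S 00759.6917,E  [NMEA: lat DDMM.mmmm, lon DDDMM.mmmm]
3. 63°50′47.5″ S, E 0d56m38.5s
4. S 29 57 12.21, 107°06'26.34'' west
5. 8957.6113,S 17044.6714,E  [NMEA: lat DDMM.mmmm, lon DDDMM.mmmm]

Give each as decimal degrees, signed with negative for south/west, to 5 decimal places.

1. -45.42514, -127.21328
2. -57.55242, 7.99486
3. -63.84653, 0.94403
4. -29.95339, -107.10732
5. -89.96019, 170.74452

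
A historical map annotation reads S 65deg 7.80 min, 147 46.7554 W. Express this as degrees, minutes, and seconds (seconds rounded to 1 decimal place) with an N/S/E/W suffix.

65°07′48.0″ S, 147°46′45.3″ W

φ: fractional minutes 0.80000 × 60 = 48.000″
Lon: 46.75540′ → 46′ and 0.75540 × 60 = 45.324″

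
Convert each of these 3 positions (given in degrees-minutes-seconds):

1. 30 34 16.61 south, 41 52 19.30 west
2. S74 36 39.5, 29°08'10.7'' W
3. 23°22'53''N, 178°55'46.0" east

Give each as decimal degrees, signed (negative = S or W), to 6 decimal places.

1. -30.571281, -41.872028
2. -74.610972, -29.136306
3. 23.381389, 178.929444

Point 1:
  Lat: 34′ + 16.61″ = 34.27683′; 30 + 34.27683/60 = 30.5712806
  S ⇒ negate
  Lon: 41° + 52/60 + 19.3/3600 = 41 + 0.866667 + 0.005361 = 41.8720278
  hemisphere W, so the sign is −
Point 2:
  φ: 74° + 36/60 + 39.5/3600 = 74 + 0.600000 + 0.010972 = 74.6109722
  S ⇒ negate
  Lon: 29 + 8/60 + 10.7/3600 = 29.1363056
  W → negative
Point 3:
  Latitude: 22′ + 53″ = 22.88333′; 23 + 22.88333/60 = 23.3813889
  N ⇒ keep positive
  λ: 55′ + 46″ = 55.76667′; 178 + 55.76667/60 = 178.9294444
  E → positive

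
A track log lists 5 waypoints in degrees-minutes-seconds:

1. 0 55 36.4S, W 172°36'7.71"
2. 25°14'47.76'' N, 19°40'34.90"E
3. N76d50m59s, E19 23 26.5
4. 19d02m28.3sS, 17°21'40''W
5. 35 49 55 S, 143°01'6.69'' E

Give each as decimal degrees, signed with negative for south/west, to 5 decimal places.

1. -0.92678, -172.60214
2. 25.24660, 19.67636
3. 76.84972, 19.39069
4. -19.04119, -17.36111
5. -35.83194, 143.01853

Point 1:
  φ: 0° + 55/60 + 36.4/3600 = 0 + 0.916667 + 0.010111 = 0.926778
  S → negative
  Longitude: 172 + 36/60 + 7.71/3600 = 172.602142
  hemisphere W, so the sign is −
Point 2:
  Lat: 14′ + 47.76″ = 14.79600′; 25 + 14.79600/60 = 25.246600
  N ⇒ keep positive
  λ: 19 + 40/60 + 34.9/3600 = 19.676361
  E ⇒ keep positive
Point 3:
  Latitude: 50′ + 59″ = 50.98333′; 76 + 50.98333/60 = 76.849722
  N → positive
  λ: 19° + 23/60 + 26.5/3600 = 19 + 0.383333 + 0.007361 = 19.390694
  E → positive
Point 4:
  Lat: 19° + 2/60 + 28.3/3600 = 19 + 0.033333 + 0.007861 = 19.041194
  S → negative
  Lon: 17° + 21/60 + 40/3600 = 17 + 0.350000 + 0.011111 = 17.361111
  W → negative
Point 5:
  φ: 35° + 49/60 + 55/3600 = 35 + 0.816667 + 0.015278 = 35.831944
  S ⇒ negate
  Longitude: 143 + 1/60 + 6.69/3600 = 143.018525
  E → positive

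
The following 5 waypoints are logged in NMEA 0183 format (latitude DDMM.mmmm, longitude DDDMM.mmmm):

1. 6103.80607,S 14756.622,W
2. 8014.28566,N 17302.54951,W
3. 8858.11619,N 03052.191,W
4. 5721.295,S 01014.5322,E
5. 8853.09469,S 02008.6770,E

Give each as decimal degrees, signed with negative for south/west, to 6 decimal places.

1. -61.063435, -147.943700
2. 80.238094, -173.042492
3. 88.968603, -30.869850
4. -57.354917, 10.242203
5. -88.884912, 20.144617

Point 1:
  φ: degrees = first 2 digits = 61, minutes = 3.80607; 61 + 3.80607/60 = 61.0634345
  hemisphere S, so the sign is −
  Lon: split at 3 digits → 147° and 56.622′; 147 + 56.622/60 = 147.9437000
  W → negative
Point 2:
  φ: split at 2 digits → 80° and 14.28566′; 80 + 14.28566/60 = 80.2380943
  N ⇒ keep positive
  Longitude: degrees = first 3 digits = 173, minutes = 2.54951; 173 + 2.54951/60 = 173.0424918
  hemisphere W, so the sign is −
Point 3:
  Lat: split at 2 digits → 88° and 58.11619′; 88 + 58.11619/60 = 88.9686032
  N ⇒ keep positive
  Lon: degrees = first 3 digits = 30, minutes = 52.191; 30 + 52.191/60 = 30.8698500
  W → negative
Point 4:
  Latitude: split at 2 digits → 57° and 21.295′; 57 + 21.295/60 = 57.3549167
  S → negative
  λ: degrees = first 3 digits = 10, minutes = 14.5322; 10 + 14.5322/60 = 10.2422033
  E → positive
Point 5:
  Latitude: degrees = first 2 digits = 88, minutes = 53.09469; 88 + 53.09469/60 = 88.8849115
  S → negative
  λ: degrees = first 3 digits = 20, minutes = 8.677; 20 + 8.677/60 = 20.1446167
  E ⇒ keep positive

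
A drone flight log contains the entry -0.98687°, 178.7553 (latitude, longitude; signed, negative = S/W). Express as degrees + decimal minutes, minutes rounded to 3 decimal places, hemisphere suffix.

0° 59.212′ S, 178° 45.318′ E

Latitude is negative → S; |value| = 0.986870
Latitude: 0° + 0.986870 × 60 = 0° 59.21220′
λ: 178° + 0.755300 × 60 = 178° 45.31800′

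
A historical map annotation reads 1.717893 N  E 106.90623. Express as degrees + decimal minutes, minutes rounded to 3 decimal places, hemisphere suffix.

1° 43.074′ N, 106° 54.374′ E

φ: minutes = (1.717893 − 1) × 60 = 43.07358
λ: minutes = (106.906230 − 106) × 60 = 54.37380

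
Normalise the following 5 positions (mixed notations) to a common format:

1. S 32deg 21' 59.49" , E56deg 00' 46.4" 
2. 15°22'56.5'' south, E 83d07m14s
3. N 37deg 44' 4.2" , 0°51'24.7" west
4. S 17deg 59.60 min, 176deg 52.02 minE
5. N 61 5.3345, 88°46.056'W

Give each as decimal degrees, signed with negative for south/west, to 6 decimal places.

1. -32.366525, 56.012889
2. -15.382361, 83.120556
3. 37.734500, -0.856861
4. -17.993333, 176.867000
5. 61.088908, -88.767600

Point 1:
  Lat: 21′ + 59.49″ = 21.99150′; 32 + 21.99150/60 = 32.3665250
  S → negative
  λ: 0′ + 46.4″ = 0.77333′; 56 + 0.77333/60 = 56.0128889
  E ⇒ keep positive
Point 2:
  Lat: 15° + 22/60 + 56.5/3600 = 15 + 0.366667 + 0.015694 = 15.3823611
  S → negative
  Longitude: 7′ + 14″ = 7.23333′; 83 + 7.23333/60 = 83.1205556
  E ⇒ keep positive
Point 3:
  Latitude: 37 + 44/60 + 4.2/3600 = 37.7345000
  N ⇒ keep positive
  λ: 51′ + 24.7″ = 51.41167′; 0 + 51.41167/60 = 0.8568611
  W ⇒ negate
Point 4:
  Lat: 17 + 59.6/60 = 17.9933333
  S → negative
  λ: 52.02′ = 0.867000°; total 176.8670000
  E → positive
Point 5:
  Lat: 5.3345′ = 0.088908°; total 61.0889083
  N → positive
  λ: 88 + 46.056/60 = 88.7676000
  W ⇒ negate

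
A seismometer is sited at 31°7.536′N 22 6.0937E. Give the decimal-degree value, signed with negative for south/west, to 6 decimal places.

31.125600, 22.101562

Latitude: 31 + 7.536/60 = 31.1256000
N ⇒ keep positive
Longitude: 6.0937′ = 0.101562°; total 22.1015617
E → positive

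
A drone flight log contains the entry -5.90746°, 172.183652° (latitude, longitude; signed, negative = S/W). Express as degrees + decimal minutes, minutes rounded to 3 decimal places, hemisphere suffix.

Latitude is negative → S; |value| = 5.907460
φ: 5° + 0.907460 × 60 = 5° 54.44760′
Lon: fractional part 0.183652 → 11.01912 minutes

5° 54.448′ S, 172° 11.019′ E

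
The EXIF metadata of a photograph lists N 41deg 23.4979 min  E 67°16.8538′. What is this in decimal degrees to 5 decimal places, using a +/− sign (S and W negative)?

41.39163, 67.28090

Lat: 41 + 23.4979/60 = 41.391632
N → positive
Lon: 67 + 16.8538/60 = 67.280897
E → positive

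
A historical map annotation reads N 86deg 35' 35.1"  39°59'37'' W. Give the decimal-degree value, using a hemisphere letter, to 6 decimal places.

86.593083° N, 39.993611° W

φ: 35′ + 35.1″ = 35.58500′; 86 + 35.58500/60 = 86.5930833
Longitude: 39° + 59/60 + 37/3600 = 39 + 0.983333 + 0.010278 = 39.9936111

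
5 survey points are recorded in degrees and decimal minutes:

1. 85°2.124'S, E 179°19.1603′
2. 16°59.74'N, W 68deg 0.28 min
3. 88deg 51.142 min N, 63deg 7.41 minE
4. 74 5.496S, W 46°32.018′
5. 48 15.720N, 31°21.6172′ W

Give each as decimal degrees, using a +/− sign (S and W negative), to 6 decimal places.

Point 1:
  Lat: 2.124′ = 0.035400°; total 85.0354000
  S → negative
  Longitude: 19.1603′ = 0.319338°; total 179.3193383
  E ⇒ keep positive
Point 2:
  φ: 59.74′ = 0.995667°; total 16.9956667
  N ⇒ keep positive
  Longitude: 0.28′ = 0.004667°; total 68.0046667
  hemisphere W, so the sign is −
Point 3:
  Latitude: 88 + 51.142/60 = 88.8523667
  N → positive
  Lon: 63 + 7.41/60 = 63.1235000
  E → positive
Point 4:
  Latitude: 5.496′ = 0.091600°; total 74.0916000
  S ⇒ negate
  λ: 46 + 32.018/60 = 46.5336333
  W ⇒ negate
Point 5:
  Lat: 48 + 15.72/60 = 48.2620000
  N → positive
  Longitude: 21.6172′ = 0.360287°; total 31.3602867
  W → negative

1. -85.035400, 179.319338
2. 16.995667, -68.004667
3. 88.852367, 63.123500
4. -74.091600, -46.533633
5. 48.262000, -31.360287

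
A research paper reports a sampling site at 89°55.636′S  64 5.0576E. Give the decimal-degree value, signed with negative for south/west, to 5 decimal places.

-89.92727, 64.08429

Lat: 55.636′ = 0.927267°; total 89.927267
hemisphere S, so the sign is −
Lon: 64 + 5.0576/60 = 64.084293
E ⇒ keep positive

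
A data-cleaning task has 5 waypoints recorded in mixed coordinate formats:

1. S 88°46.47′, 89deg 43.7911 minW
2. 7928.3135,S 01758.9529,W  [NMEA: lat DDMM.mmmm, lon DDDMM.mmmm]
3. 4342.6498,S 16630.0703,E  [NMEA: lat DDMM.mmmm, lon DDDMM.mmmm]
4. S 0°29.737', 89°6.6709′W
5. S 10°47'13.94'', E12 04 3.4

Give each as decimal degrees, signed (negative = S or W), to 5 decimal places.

Point 1:
  Latitude: 46.47′ = 0.774500°; total 88.774500
  S ⇒ negate
  Lon: 89 + 43.7911/60 = 89.729852
  hemisphere W, so the sign is −
Point 2:
  Latitude: degrees = first 2 digits = 79, minutes = 28.3135; 79 + 28.3135/60 = 79.471892
  hemisphere S, so the sign is −
  Longitude: degrees = first 3 digits = 17, minutes = 58.9529; 17 + 58.9529/60 = 17.982548
  W → negative
Point 3:
  Lat: degrees = first 2 digits = 43, minutes = 42.6498; 43 + 42.6498/60 = 43.710830
  S ⇒ negate
  Longitude: split at 3 digits → 166° and 30.0703′; 166 + 30.0703/60 = 166.501172
  E ⇒ keep positive
Point 4:
  Lat: 29.737′ = 0.495617°; total 0.495617
  S → negative
  λ: 89 + 6.6709/60 = 89.111182
  W ⇒ negate
Point 5:
  Lat: 10° + 47/60 + 13.94/3600 = 10 + 0.783333 + 0.003872 = 10.787206
  S ⇒ negate
  Longitude: 12 + 4/60 + 3.4/3600 = 12.067611
  E → positive

1. -88.77450, -89.72985
2. -79.47189, -17.98255
3. -43.71083, 166.50117
4. -0.49562, -89.11118
5. -10.78721, 12.06761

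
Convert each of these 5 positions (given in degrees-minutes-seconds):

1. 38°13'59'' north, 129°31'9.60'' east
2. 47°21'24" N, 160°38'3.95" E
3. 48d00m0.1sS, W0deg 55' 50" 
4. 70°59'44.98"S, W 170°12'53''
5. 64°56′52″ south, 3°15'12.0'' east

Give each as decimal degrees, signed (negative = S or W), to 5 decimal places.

1. 38.23306, 129.51933
2. 47.35667, 160.63443
3. -48.00003, -0.93056
4. -70.99583, -170.21472
5. -64.94778, 3.25333

Point 1:
  Lat: 38° + 13/60 + 59/3600 = 38 + 0.216667 + 0.016389 = 38.233056
  N → positive
  λ: 129 + 31/60 + 9.6/3600 = 129.519333
  E ⇒ keep positive
Point 2:
  Lat: 21′ + 24″ = 21.40000′; 47 + 21.40000/60 = 47.356667
  N ⇒ keep positive
  λ: 160° + 38/60 + 3.95/3600 = 160 + 0.633333 + 0.001097 = 160.634431
  E → positive
Point 3:
  φ: 48 + 0/60 + 0.1/3600 = 48.000028
  S ⇒ negate
  Longitude: 0° + 55/60 + 50/3600 = 0 + 0.916667 + 0.013889 = 0.930556
  hemisphere W, so the sign is −
Point 4:
  Lat: 70° + 59/60 + 44.98/3600 = 70 + 0.983333 + 0.012494 = 70.995828
  S ⇒ negate
  λ: 170° + 12/60 + 53/3600 = 170 + 0.200000 + 0.014722 = 170.214722
  W ⇒ negate
Point 5:
  Lat: 56′ + 52″ = 56.86667′; 64 + 56.86667/60 = 64.947778
  hemisphere S, so the sign is −
  Lon: 15′ + 12″ = 15.20000′; 3 + 15.20000/60 = 3.253333
  E → positive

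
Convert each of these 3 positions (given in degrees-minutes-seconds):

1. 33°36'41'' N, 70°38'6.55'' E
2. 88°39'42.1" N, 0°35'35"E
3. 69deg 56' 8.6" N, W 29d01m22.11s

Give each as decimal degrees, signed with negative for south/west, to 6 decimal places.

1. 33.611389, 70.635153
2. 88.661694, 0.593056
3. 69.935722, -29.022808

Point 1:
  Latitude: 33° + 36/60 + 41/3600 = 33 + 0.600000 + 0.011389 = 33.6113889
  N → positive
  Longitude: 38′ + 6.55″ = 38.10917′; 70 + 38.10917/60 = 70.6351528
  E ⇒ keep positive
Point 2:
  Latitude: 39′ + 42.1″ = 39.70167′; 88 + 39.70167/60 = 88.6616944
  N → positive
  Lon: 35′ + 35″ = 35.58333′; 0 + 35.58333/60 = 0.5930556
  E → positive
Point 3:
  Lat: 69 + 56/60 + 8.6/3600 = 69.9357222
  N ⇒ keep positive
  λ: 29° + 1/60 + 22.11/3600 = 29 + 0.016667 + 0.006142 = 29.0228083
  hemisphere W, so the sign is −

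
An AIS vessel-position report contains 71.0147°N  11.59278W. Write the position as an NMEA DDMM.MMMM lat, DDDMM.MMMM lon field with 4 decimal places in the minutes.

Lat: 71° + 0.014700 × 60 = 71° 0.882000′
Lon: 11° + 0.592780 × 60 = 11° 35.566800′

7100.8820,N / 01135.5668,W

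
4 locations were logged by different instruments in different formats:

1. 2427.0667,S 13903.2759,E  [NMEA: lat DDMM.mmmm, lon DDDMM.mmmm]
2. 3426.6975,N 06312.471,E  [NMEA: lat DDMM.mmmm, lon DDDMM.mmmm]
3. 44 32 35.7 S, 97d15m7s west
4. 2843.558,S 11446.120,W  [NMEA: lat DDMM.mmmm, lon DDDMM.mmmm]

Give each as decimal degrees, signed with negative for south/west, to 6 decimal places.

1. -24.451112, 139.054598
2. 34.444958, 63.207850
3. -44.543250, -97.251944
4. -28.725967, -114.768667

Point 1:
  Lat: degrees = first 2 digits = 24, minutes = 27.0667; 24 + 27.0667/60 = 24.4511117
  hemisphere S, so the sign is −
  Lon: split at 3 digits → 139° and 3.2759′; 139 + 3.2759/60 = 139.0545983
  E ⇒ keep positive
Point 2:
  φ: degrees = first 2 digits = 34, minutes = 26.6975; 34 + 26.6975/60 = 34.4449583
  N ⇒ keep positive
  Lon: split at 3 digits → 063° and 12.471′; 63 + 12.471/60 = 63.2078500
  E ⇒ keep positive
Point 3:
  Lat: 44 + 32/60 + 35.7/3600 = 44.5432500
  hemisphere S, so the sign is −
  λ: 97 + 15/60 + 7/3600 = 97.2519444
  hemisphere W, so the sign is −
Point 4:
  φ: split at 2 digits → 28° and 43.558′; 28 + 43.558/60 = 28.7259667
  S → negative
  Longitude: degrees = first 3 digits = 114, minutes = 46.12; 114 + 46.12/60 = 114.7686667
  W → negative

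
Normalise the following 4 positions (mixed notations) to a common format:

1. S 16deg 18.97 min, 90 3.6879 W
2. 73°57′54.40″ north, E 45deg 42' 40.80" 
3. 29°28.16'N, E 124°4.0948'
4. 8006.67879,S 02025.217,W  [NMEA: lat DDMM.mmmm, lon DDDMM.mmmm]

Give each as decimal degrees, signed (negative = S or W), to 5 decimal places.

Point 1:
  Latitude: 16 + 18.97/60 = 16.316167
  S → negative
  Lon: 3.6879′ = 0.061465°; total 90.061465
  W → negative
Point 2:
  Latitude: 57′ + 54.4″ = 57.90667′; 73 + 57.90667/60 = 73.965111
  N → positive
  Lon: 45° + 42/60 + 40.8/3600 = 45 + 0.700000 + 0.011333 = 45.711333
  E → positive
Point 3:
  Latitude: 28.16′ = 0.469333°; total 29.469333
  N → positive
  Lon: 4.0948′ = 0.068247°; total 124.068247
  E ⇒ keep positive
Point 4:
  φ: degrees = first 2 digits = 80, minutes = 6.67879; 80 + 6.67879/60 = 80.111313
  S → negative
  Longitude: split at 3 digits → 020° and 25.217′; 20 + 25.217/60 = 20.420283
  W ⇒ negate

1. -16.31617, -90.06147
2. 73.96511, 45.71133
3. 29.46933, 124.06825
4. -80.11131, -20.42028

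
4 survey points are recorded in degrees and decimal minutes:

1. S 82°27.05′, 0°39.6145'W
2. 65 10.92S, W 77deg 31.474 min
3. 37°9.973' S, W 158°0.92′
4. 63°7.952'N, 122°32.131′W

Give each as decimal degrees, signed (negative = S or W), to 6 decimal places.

1. -82.450833, -0.660242
2. -65.182000, -77.524567
3. -37.166217, -158.015333
4. 63.132533, -122.535517

Point 1:
  Latitude: 82 + 27.05/60 = 82.4508333
  hemisphere S, so the sign is −
  Lon: 39.6145′ = 0.660242°; total 0.6602417
  W → negative
Point 2:
  φ: 10.92′ = 0.182000°; total 65.1820000
  S ⇒ negate
  Lon: 31.474′ = 0.524567°; total 77.5245667
  W → negative
Point 3:
  Lat: 9.973′ = 0.166217°; total 37.1662167
  hemisphere S, so the sign is −
  Lon: 158 + 0.92/60 = 158.0153333
  W → negative
Point 4:
  φ: 7.952′ = 0.132533°; total 63.1325333
  N ⇒ keep positive
  Lon: 122 + 32.131/60 = 122.5355167
  W → negative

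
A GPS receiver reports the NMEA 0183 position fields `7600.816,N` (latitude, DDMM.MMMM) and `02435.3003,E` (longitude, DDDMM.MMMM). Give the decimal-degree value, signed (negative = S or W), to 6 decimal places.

76.013600, 24.588338

φ: split at 2 digits → 76° and 0.816′; 76 + 0.816/60 = 76.0136000
N → positive
λ: split at 3 digits → 024° and 35.3003′; 24 + 35.3003/60 = 24.5883383
E ⇒ keep positive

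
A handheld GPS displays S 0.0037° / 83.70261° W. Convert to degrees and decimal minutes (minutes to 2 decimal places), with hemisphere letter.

0° 0.22′ S, 83° 42.16′ W

φ: 0° + 0.003700 × 60 = 0° 0.2220′
Longitude: minutes = (83.702610 − 83) × 60 = 42.1566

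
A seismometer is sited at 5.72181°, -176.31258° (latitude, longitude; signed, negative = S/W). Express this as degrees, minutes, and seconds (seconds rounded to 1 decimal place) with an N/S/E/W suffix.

Lat: 0.721810 × 60 = 43.30860′ → 43′, remainder × 60 = 18.516″
Longitude is negative → W; |value| = 176.312580
Longitude: whole degrees 176; 18.75480′ → 18′ and 45.288″

5°43′18.5″ N, 176°18′45.3″ W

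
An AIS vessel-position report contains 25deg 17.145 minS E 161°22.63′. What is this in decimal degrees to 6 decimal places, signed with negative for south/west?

-25.285750, 161.377167

Lat: 25 + 17.145/60 = 25.2857500
S ⇒ negate
Lon: 22.63′ = 0.377167°; total 161.3771667
E ⇒ keep positive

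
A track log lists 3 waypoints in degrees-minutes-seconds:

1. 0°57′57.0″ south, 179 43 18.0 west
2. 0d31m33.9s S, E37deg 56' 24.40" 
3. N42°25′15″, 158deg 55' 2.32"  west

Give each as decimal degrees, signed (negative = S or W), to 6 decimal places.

Point 1:
  Latitude: 0 + 57/60 + 57/3600 = 0.9658333
  S → negative
  Longitude: 179 + 43/60 + 18/3600 = 179.7216667
  W → negative
Point 2:
  Lat: 0° + 31/60 + 33.9/3600 = 0 + 0.516667 + 0.009417 = 0.5260833
  S → negative
  Lon: 37 + 56/60 + 24.4/3600 = 37.9401111
  E → positive
Point 3:
  φ: 42° + 25/60 + 15/3600 = 42 + 0.416667 + 0.004167 = 42.4208333
  N ⇒ keep positive
  Longitude: 55′ + 2.32″ = 55.03867′; 158 + 55.03867/60 = 158.9173111
  W → negative

1. -0.965833, -179.721667
2. -0.526083, 37.940111
3. 42.420833, -158.917311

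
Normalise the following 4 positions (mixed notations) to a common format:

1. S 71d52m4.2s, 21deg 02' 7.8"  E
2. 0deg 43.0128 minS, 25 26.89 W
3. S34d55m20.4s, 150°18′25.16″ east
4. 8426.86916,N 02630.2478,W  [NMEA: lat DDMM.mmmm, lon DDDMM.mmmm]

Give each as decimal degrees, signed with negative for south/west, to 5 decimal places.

1. -71.86783, 21.03550
2. -0.71688, -25.44817
3. -34.92233, 150.30699
4. 84.44782, -26.50413

Point 1:
  φ: 71° + 52/60 + 4.2/3600 = 71 + 0.866667 + 0.001167 = 71.867833
  S ⇒ negate
  λ: 21° + 2/60 + 7.8/3600 = 21 + 0.033333 + 0.002167 = 21.035500
  E → positive
Point 2:
  φ: 43.0128′ = 0.716880°; total 0.716880
  S → negative
  λ: 25 + 26.89/60 = 25.448167
  W → negative
Point 3:
  φ: 55′ + 20.4″ = 55.34000′; 34 + 55.34000/60 = 34.922333
  S ⇒ negate
  Lon: 18′ + 25.16″ = 18.41933′; 150 + 18.41933/60 = 150.306989
  E ⇒ keep positive
Point 4:
  Latitude: degrees = first 2 digits = 84, minutes = 26.86916; 84 + 26.86916/60 = 84.447819
  N → positive
  Lon: split at 3 digits → 026° and 30.2478′; 26 + 30.2478/60 = 26.504130
  W → negative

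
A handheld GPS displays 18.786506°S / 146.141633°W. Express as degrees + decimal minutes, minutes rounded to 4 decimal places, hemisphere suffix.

18° 47.1904′ S, 146° 8.4980′ W

φ: 18° + 0.786506 × 60 = 18° 47.190360′
λ: 146° + 0.141633 × 60 = 146° 8.497980′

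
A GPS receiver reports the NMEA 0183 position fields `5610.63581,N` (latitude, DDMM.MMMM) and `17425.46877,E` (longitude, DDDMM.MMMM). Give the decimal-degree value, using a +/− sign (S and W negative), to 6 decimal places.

56.177264, 174.424480

Latitude: degrees = first 2 digits = 56, minutes = 10.63581; 56 + 10.63581/60 = 56.1772635
N ⇒ keep positive
λ: split at 3 digits → 174° and 25.46877′; 174 + 25.46877/60 = 174.4244795
E → positive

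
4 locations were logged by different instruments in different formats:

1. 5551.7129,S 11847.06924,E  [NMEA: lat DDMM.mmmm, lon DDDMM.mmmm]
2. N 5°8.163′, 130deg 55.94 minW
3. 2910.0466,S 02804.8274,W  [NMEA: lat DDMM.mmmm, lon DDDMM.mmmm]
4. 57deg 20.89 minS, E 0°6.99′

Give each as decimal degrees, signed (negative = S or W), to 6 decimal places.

Point 1:
  φ: split at 2 digits → 55° and 51.7129′; 55 + 51.7129/60 = 55.8618817
  S → negative
  Longitude: split at 3 digits → 118° and 47.06924′; 118 + 47.06924/60 = 118.7844873
  E → positive
Point 2:
  φ: 8.163′ = 0.136050°; total 5.1360500
  N → positive
  Longitude: 130 + 55.94/60 = 130.9323333
  hemisphere W, so the sign is −
Point 3:
  φ: split at 2 digits → 29° and 10.0466′; 29 + 10.0466/60 = 29.1674433
  S ⇒ negate
  Lon: degrees = first 3 digits = 28, minutes = 4.8274; 28 + 4.8274/60 = 28.0804567
  hemisphere W, so the sign is −
Point 4:
  φ: 57 + 20.89/60 = 57.3481667
  hemisphere S, so the sign is −
  Longitude: 6.99′ = 0.116500°; total 0.1165000
  E → positive

1. -55.861882, 118.784487
2. 5.136050, -130.932333
3. -29.167443, -28.080457
4. -57.348167, 0.116500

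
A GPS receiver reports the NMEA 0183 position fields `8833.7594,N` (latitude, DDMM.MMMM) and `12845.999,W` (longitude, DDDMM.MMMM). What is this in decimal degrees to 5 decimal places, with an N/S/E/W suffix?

88.56266° N, 128.76665° W

Latitude: degrees = first 2 digits = 88, minutes = 33.7594; 88 + 33.7594/60 = 88.562657
Longitude: degrees = first 3 digits = 128, minutes = 45.999; 128 + 45.999/60 = 128.766650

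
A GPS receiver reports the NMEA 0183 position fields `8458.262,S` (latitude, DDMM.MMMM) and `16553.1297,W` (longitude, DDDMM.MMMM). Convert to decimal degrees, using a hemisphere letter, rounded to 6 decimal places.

Lat: degrees = first 2 digits = 84, minutes = 58.262; 84 + 58.262/60 = 84.9710333
Lon: split at 3 digits → 165° and 53.1297′; 165 + 53.1297/60 = 165.8854950

84.971033° S, 165.885495° W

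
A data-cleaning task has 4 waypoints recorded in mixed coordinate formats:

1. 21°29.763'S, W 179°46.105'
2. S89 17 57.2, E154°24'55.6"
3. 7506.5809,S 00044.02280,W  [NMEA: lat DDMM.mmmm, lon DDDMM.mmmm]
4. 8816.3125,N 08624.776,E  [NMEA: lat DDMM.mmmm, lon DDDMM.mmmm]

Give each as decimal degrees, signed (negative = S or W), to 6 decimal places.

Point 1:
  φ: 21 + 29.763/60 = 21.4960500
  S → negative
  Lon: 179 + 46.105/60 = 179.7684167
  W → negative
Point 2:
  Lat: 89 + 17/60 + 57.2/3600 = 89.2992222
  hemisphere S, so the sign is −
  Lon: 24′ + 55.6″ = 24.92667′; 154 + 24.92667/60 = 154.4154444
  E ⇒ keep positive
Point 3:
  Latitude: split at 2 digits → 75° and 6.5809′; 75 + 6.5809/60 = 75.1096817
  S → negative
  Lon: split at 3 digits → 000° and 44.0228′; 0 + 44.0228/60 = 0.7337133
  W → negative
Point 4:
  Latitude: degrees = first 2 digits = 88, minutes = 16.3125; 88 + 16.3125/60 = 88.2718750
  N ⇒ keep positive
  λ: degrees = first 3 digits = 86, minutes = 24.776; 86 + 24.776/60 = 86.4129333
  E ⇒ keep positive

1. -21.496050, -179.768417
2. -89.299222, 154.415444
3. -75.109682, -0.733713
4. 88.271875, 86.412933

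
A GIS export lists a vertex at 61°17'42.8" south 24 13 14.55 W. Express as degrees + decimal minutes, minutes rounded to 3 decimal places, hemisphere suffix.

61° 17.713′ S, 24° 13.243′ W

φ: 17 + 42.8/60 = 17.71333′
λ: 13 + 14.55/60 = 13.24250′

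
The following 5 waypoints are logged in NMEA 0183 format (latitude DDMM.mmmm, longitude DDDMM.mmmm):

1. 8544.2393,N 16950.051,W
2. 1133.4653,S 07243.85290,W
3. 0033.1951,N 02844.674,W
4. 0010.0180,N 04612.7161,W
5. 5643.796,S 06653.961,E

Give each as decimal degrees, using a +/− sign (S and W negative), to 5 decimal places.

Point 1:
  Lat: degrees = first 2 digits = 85, minutes = 44.2393; 85 + 44.2393/60 = 85.737322
  N → positive
  Longitude: degrees = first 3 digits = 169, minutes = 50.051; 169 + 50.051/60 = 169.834183
  hemisphere W, so the sign is −
Point 2:
  φ: degrees = first 2 digits = 11, minutes = 33.4653; 11 + 33.4653/60 = 11.557755
  S → negative
  Longitude: degrees = first 3 digits = 72, minutes = 43.8529; 72 + 43.8529/60 = 72.730882
  hemisphere W, so the sign is −
Point 3:
  Latitude: split at 2 digits → 00° and 33.1951′; 0 + 33.1951/60 = 0.553252
  N ⇒ keep positive
  Lon: split at 3 digits → 028° and 44.674′; 28 + 44.674/60 = 28.744567
  W ⇒ negate
Point 4:
  φ: split at 2 digits → 00° and 10.018′; 0 + 10.018/60 = 0.166967
  N → positive
  λ: split at 3 digits → 046° and 12.7161′; 46 + 12.7161/60 = 46.211935
  W ⇒ negate
Point 5:
  φ: split at 2 digits → 56° and 43.796′; 56 + 43.796/60 = 56.729933
  S → negative
  λ: split at 3 digits → 066° and 53.961′; 66 + 53.961/60 = 66.899350
  E ⇒ keep positive

1. 85.73732, -169.83418
2. -11.55776, -72.73088
3. 0.55325, -28.74457
4. 0.16697, -46.21194
5. -56.72993, 66.89935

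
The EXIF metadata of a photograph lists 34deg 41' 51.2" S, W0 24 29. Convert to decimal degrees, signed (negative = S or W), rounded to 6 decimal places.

Lat: 34 + 41/60 + 51.2/3600 = 34.6975556
S → negative
λ: 0° + 24/60 + 29/3600 = 0 + 0.400000 + 0.008056 = 0.4080556
W ⇒ negate

-34.697556, -0.408056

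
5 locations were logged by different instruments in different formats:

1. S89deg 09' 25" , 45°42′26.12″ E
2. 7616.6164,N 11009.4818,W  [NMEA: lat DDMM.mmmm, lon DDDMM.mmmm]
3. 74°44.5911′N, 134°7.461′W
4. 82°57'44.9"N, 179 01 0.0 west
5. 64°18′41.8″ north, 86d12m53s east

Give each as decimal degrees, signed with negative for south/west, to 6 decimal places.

1. -89.156944, 45.707256
2. 76.276940, -110.158030
3. 74.743185, -134.124350
4. 82.962472, -179.016667
5. 64.311611, 86.214722

Point 1:
  φ: 89° + 9/60 + 25/3600 = 89 + 0.150000 + 0.006944 = 89.1569444
  S ⇒ negate
  λ: 45 + 42/60 + 26.12/3600 = 45.7072556
  E ⇒ keep positive
Point 2:
  φ: degrees = first 2 digits = 76, minutes = 16.6164; 76 + 16.6164/60 = 76.2769400
  N → positive
  λ: degrees = first 3 digits = 110, minutes = 9.4818; 110 + 9.4818/60 = 110.1580300
  hemisphere W, so the sign is −
Point 3:
  Lat: 74 + 44.5911/60 = 74.7431850
  N → positive
  Longitude: 134 + 7.461/60 = 134.1243500
  W ⇒ negate
Point 4:
  φ: 82° + 57/60 + 44.9/3600 = 82 + 0.950000 + 0.012472 = 82.9624722
  N ⇒ keep positive
  Longitude: 179 + 1/60 + 0/3600 = 179.0166667
  hemisphere W, so the sign is −
Point 5:
  Latitude: 64 + 18/60 + 41.8/3600 = 64.3116111
  N ⇒ keep positive
  λ: 86 + 12/60 + 53/3600 = 86.2147222
  E → positive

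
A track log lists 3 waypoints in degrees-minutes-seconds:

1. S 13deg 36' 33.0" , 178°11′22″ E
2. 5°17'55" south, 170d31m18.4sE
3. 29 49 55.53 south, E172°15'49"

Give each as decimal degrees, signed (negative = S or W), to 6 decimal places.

Point 1:
  Lat: 13 + 36/60 + 33/3600 = 13.6091667
  S ⇒ negate
  Lon: 178° + 11/60 + 22/3600 = 178 + 0.183333 + 0.006111 = 178.1894444
  E ⇒ keep positive
Point 2:
  Lat: 5° + 17/60 + 55/3600 = 5 + 0.283333 + 0.015278 = 5.2986111
  hemisphere S, so the sign is −
  λ: 31′ + 18.4″ = 31.30667′; 170 + 31.30667/60 = 170.5217778
  E ⇒ keep positive
Point 3:
  φ: 49′ + 55.53″ = 49.92550′; 29 + 49.92550/60 = 29.8320917
  hemisphere S, so the sign is −
  Longitude: 15′ + 49″ = 15.81667′; 172 + 15.81667/60 = 172.2636111
  E → positive

1. -13.609167, 178.189444
2. -5.298611, 170.521778
3. -29.832092, 172.263611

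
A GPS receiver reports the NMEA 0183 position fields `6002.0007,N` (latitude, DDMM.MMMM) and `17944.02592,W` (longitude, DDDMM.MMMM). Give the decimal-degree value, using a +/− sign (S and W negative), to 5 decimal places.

φ: degrees = first 2 digits = 60, minutes = 2.0007; 60 + 2.0007/60 = 60.033345
N ⇒ keep positive
Longitude: degrees = first 3 digits = 179, minutes = 44.02592; 179 + 44.02592/60 = 179.733765
W ⇒ negate

60.03335, -179.73377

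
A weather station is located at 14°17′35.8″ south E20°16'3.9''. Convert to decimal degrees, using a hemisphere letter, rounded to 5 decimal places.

Lat: 14 + 17/60 + 35.8/3600 = 14.293278
λ: 20 + 16/60 + 3.9/3600 = 20.267750

14.29328° S, 20.26775° E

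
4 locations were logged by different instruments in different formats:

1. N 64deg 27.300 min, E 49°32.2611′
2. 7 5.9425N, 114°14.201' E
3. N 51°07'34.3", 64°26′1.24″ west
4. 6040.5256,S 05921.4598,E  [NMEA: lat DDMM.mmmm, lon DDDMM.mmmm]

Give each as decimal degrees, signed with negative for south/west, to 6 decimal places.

Point 1:
  φ: 27.3′ = 0.455000°; total 64.4550000
  N → positive
  Longitude: 49 + 32.2611/60 = 49.5376850
  E ⇒ keep positive
Point 2:
  Latitude: 7 + 5.9425/60 = 7.0990417
  N → positive
  Longitude: 114 + 14.201/60 = 114.2366833
  E → positive
Point 3:
  Latitude: 51° + 7/60 + 34.3/3600 = 51 + 0.116667 + 0.009528 = 51.1261944
  N → positive
  λ: 26′ + 1.24″ = 26.02067′; 64 + 26.02067/60 = 64.4336778
  hemisphere W, so the sign is −
Point 4:
  φ: degrees = first 2 digits = 60, minutes = 40.5256; 60 + 40.5256/60 = 60.6754267
  S ⇒ negate
  Longitude: split at 3 digits → 059° and 21.4598′; 59 + 21.4598/60 = 59.3576633
  E ⇒ keep positive

1. 64.455000, 49.537685
2. 7.099042, 114.236683
3. 51.126194, -64.433678
4. -60.675427, 59.357663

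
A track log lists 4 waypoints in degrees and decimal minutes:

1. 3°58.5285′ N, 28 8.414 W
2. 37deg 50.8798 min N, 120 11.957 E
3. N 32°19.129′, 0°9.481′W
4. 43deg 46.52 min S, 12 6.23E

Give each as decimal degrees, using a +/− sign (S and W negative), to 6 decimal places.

1. 3.975475, -28.140233
2. 37.847997, 120.199283
3. 32.318817, -0.158017
4. -43.775333, 12.103833

Point 1:
  Latitude: 58.5285′ = 0.975475°; total 3.9754750
  N → positive
  Longitude: 28 + 8.414/60 = 28.1402333
  W → negative
Point 2:
  Latitude: 50.8798′ = 0.847997°; total 37.8479967
  N ⇒ keep positive
  Longitude: 120 + 11.957/60 = 120.1992833
  E → positive
Point 3:
  Lat: 19.129′ = 0.318817°; total 32.3188167
  N ⇒ keep positive
  Lon: 0 + 9.481/60 = 0.1580167
  W → negative
Point 4:
  φ: 43 + 46.52/60 = 43.7753333
  S → negative
  λ: 6.23′ = 0.103833°; total 12.1038333
  E → positive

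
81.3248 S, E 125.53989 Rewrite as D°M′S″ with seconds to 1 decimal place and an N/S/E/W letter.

Lat: whole degrees 81; 19.48800′ → 19′ and 29.280″
λ: 0.539890 × 60 = 32.39340′ → 32′, remainder × 60 = 23.604″

81°19′29.3″ S, 125°32′23.6″ E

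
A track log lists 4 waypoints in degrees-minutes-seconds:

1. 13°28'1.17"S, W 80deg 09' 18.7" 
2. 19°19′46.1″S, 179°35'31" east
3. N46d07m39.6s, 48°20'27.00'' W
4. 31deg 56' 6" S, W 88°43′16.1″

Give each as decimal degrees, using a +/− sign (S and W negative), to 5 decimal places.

1. -13.46699, -80.15519
2. -19.32947, 179.59194
3. 46.12767, -48.34083
4. -31.93500, -88.72114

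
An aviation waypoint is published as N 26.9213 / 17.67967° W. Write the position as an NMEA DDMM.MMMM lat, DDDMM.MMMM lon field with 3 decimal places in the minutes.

2655.278,N / 01740.780,W

Latitude: fractional part 0.921300 → 55.27800 minutes
Longitude: minutes = (17.679670 − 17) × 60 = 40.78020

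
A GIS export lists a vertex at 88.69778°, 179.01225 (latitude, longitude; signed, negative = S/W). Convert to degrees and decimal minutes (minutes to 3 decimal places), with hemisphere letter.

φ: 88° + 0.697780 × 60 = 88° 41.86680′
λ: 179° + 0.012250 × 60 = 179° 0.73500′

88° 41.867′ N, 179° 0.735′ E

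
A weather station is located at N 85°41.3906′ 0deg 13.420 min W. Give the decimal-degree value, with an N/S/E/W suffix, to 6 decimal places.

85.689843° N, 0.223667° W

φ: 41.3906′ = 0.689843°; total 85.6898433
λ: 13.42′ = 0.223667°; total 0.2236667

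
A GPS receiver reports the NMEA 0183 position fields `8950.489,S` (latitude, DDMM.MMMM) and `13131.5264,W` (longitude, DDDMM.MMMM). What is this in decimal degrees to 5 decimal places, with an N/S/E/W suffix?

89.84148° S, 131.52544° W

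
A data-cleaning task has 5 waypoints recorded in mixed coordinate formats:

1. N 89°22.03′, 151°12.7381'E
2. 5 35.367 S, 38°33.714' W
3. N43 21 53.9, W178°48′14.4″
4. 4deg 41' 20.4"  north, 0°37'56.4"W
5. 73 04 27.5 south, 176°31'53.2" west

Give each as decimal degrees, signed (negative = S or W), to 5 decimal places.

1. 89.36717, 151.21230
2. -5.58945, -38.56190
3. 43.36497, -178.80400
4. 4.68900, -0.63233
5. -73.07431, -176.53144

Point 1:
  Latitude: 22.03′ = 0.367167°; total 89.367167
  N ⇒ keep positive
  Lon: 151 + 12.7381/60 = 151.212302
  E ⇒ keep positive
Point 2:
  Lat: 35.367′ = 0.589450°; total 5.589450
  hemisphere S, so the sign is −
  Lon: 38 + 33.714/60 = 38.561900
  W ⇒ negate
Point 3:
  φ: 21′ + 53.9″ = 21.89833′; 43 + 21.89833/60 = 43.364972
  N → positive
  λ: 48′ + 14.4″ = 48.24000′; 178 + 48.24000/60 = 178.804000
  W ⇒ negate
Point 4:
  Lat: 4 + 41/60 + 20.4/3600 = 4.689000
  N → positive
  λ: 37′ + 56.4″ = 37.94000′; 0 + 37.94000/60 = 0.632333
  hemisphere W, so the sign is −
Point 5:
  Lat: 73° + 4/60 + 27.5/3600 = 73 + 0.066667 + 0.007639 = 73.074306
  S → negative
  λ: 176° + 31/60 + 53.2/3600 = 176 + 0.516667 + 0.014778 = 176.531444
  hemisphere W, so the sign is −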